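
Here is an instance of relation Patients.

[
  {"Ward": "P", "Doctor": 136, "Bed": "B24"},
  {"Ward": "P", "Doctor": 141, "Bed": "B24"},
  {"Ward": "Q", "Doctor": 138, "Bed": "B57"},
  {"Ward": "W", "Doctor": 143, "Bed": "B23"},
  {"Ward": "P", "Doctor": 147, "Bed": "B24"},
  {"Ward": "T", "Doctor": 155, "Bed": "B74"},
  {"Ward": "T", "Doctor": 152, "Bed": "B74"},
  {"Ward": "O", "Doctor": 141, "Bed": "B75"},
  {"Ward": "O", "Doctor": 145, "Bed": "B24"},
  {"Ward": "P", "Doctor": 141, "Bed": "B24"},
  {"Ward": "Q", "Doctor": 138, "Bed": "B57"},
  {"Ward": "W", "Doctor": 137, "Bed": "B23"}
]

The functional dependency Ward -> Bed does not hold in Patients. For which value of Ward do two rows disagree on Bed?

Ward=P: 4 rows → Bed = B24, B24, B24, B24 ✓
Ward=Q: 2 rows → Bed = B57, B57 ✓
Ward=W: 2 rows → Bed = B23, B23 ✓
Ward=T: 2 rows → Bed = B74, B74 ✓
Ward=O: 2 rows → Bed takes values {B75, B24} — violation
The only Ward value with inconsistent Bed is Ward=O.

O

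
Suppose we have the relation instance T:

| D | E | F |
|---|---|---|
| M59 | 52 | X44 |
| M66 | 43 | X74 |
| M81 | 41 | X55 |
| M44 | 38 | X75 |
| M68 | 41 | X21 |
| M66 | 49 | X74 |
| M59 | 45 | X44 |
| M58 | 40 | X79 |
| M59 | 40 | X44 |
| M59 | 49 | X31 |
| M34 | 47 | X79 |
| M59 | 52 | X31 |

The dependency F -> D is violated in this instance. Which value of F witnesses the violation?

F=X44: 3 rows → D = M59, M59, M59 ✓
F=X74: 2 rows → D = M66, M66 ✓
F=X55: 1 row → D = M81 ✓
F=X75: 1 row → D = M44 ✓
F=X21: 1 row → D = M68 ✓
F=X79: 2 rows → D takes values {M58, M34} — violation
F=X31: 2 rows → D = M59, M59 ✓
The only F value with inconsistent D is F=X79.

X79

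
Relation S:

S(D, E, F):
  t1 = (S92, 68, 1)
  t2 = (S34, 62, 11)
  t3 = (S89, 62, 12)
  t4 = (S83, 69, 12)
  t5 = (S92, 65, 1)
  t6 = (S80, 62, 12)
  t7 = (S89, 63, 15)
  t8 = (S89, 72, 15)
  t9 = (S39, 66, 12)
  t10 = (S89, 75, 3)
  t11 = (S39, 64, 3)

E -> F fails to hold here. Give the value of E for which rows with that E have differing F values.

62

E=68: row 1 → F = 1 ✓
E=62: rows 2, 3, 6 → F takes values {11, 12} — violation
E=69: row 4 → F = 12 ✓
E=65: row 5 → F = 1 ✓
E=63: row 7 → F = 15 ✓
E=72: row 8 → F = 15 ✓
E=66: row 9 → F = 12 ✓
E=75: row 10 → F = 3 ✓
E=64: row 11 → F = 3 ✓
The only E value with inconsistent F is E=62.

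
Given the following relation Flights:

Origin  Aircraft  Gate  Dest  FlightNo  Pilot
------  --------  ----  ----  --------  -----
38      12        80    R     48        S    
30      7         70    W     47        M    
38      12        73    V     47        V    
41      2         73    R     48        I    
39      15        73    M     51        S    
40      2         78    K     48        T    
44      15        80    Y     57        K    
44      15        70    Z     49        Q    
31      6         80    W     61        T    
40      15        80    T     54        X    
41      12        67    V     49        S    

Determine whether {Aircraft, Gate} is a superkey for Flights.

Two distinct rows share (Aircraft=15, Gate=80), so {Aircraft, Gate} does not determine every attribute — not a superkey.

No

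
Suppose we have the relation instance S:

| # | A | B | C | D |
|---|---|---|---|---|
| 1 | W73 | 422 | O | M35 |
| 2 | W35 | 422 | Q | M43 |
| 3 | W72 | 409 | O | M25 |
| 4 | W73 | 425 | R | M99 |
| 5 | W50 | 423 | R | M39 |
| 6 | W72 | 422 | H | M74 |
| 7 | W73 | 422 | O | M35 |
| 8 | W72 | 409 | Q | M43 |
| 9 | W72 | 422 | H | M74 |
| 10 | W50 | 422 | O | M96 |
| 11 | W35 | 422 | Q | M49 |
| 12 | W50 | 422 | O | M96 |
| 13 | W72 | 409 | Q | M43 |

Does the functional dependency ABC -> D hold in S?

(A=W73, B=422, C=O): rows 1, 7 → D = M35, M35 ✓
(A=W35, B=422, C=Q): rows 2, 11 → D takes values {M43, M49} — violation
(A=W72, B=409, C=O): row 3 → D = M25 ✓
(A=W73, B=425, C=R): row 4 → D = M99 ✓
(A=W50, B=423, C=R): row 5 → D = M39 ✓
(A=W72, B=422, C=H): rows 6, 9 → D = M74, M74 ✓
(A=W72, B=409, C=Q): rows 8, 13 → D = M43, M43 ✓
(A=W50, B=422, C=O): rows 10, 12 → D = M96, M96 ✓
Two rows agree on ABC but differ on D, so ABC -> D does not hold.

No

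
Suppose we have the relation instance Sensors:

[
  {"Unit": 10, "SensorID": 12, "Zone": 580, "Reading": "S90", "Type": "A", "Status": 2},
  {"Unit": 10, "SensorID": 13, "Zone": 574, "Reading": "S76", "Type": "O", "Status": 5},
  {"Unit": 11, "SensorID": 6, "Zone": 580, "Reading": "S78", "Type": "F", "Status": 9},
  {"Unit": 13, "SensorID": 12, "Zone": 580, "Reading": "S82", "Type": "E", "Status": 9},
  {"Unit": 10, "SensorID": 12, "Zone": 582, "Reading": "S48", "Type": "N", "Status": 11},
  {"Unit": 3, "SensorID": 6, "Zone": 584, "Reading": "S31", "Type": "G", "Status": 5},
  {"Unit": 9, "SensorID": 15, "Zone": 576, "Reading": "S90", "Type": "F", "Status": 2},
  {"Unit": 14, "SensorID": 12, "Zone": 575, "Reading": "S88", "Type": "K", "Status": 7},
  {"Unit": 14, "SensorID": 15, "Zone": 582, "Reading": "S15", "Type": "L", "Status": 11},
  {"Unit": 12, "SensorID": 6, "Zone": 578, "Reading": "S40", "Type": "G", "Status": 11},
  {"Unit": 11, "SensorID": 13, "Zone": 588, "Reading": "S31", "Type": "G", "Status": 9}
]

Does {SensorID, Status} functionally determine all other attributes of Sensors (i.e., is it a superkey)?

All 11 rows have distinct {SensorID, Status} values, so {SensorID, Status} → (all attributes) holds and {SensorID, Status} is a superkey.

Yes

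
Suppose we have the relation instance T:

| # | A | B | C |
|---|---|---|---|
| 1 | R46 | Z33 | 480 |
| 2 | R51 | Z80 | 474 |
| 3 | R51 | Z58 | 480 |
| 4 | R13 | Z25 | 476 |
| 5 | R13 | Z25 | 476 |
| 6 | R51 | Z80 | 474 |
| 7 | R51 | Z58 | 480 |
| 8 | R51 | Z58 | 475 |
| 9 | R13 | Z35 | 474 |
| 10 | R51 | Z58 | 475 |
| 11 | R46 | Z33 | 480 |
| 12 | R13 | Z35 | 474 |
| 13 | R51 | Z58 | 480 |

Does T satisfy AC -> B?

Yes

(A=R46, C=480): rows 1, 11 → B = Z33, Z33 ✓
(A=R51, C=474): rows 2, 6 → B = Z80, Z80 ✓
(A=R51, C=480): rows 3, 7, 13 → B = Z58, Z58, Z58 ✓
(A=R13, C=476): rows 4, 5 → B = Z25, Z25 ✓
(A=R51, C=475): rows 8, 10 → B = Z58, Z58 ✓
(A=R13, C=474): rows 9, 12 → B = Z35, Z35 ✓
Every AC value is associated with a single B value, so AC -> B holds.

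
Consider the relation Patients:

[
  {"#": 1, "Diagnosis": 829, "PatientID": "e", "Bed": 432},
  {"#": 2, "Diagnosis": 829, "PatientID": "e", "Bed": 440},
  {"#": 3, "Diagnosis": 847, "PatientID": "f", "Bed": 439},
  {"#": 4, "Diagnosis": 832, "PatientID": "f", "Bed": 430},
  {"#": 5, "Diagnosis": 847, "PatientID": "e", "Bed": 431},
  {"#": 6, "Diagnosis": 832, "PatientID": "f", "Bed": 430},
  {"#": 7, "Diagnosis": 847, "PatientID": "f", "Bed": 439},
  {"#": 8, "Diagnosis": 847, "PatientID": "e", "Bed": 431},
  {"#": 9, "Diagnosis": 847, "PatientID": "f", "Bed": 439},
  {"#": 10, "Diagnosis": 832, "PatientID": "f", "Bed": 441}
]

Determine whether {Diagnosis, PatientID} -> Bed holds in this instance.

No

(Diagnosis=829, PatientID=e): rows 1, 2 → Bed takes values {432, 440} — violation
(Diagnosis=847, PatientID=f): rows 3, 7, 9 → Bed = 439, 439, 439 ✓
(Diagnosis=832, PatientID=f): rows 4, 6, 10 → Bed takes values {430, 441} — violation
(Diagnosis=847, PatientID=e): rows 5, 8 → Bed = 431, 431 ✓
Two rows agree on {Diagnosis, PatientID} but differ on Bed, so {Diagnosis, PatientID} -> Bed does not hold.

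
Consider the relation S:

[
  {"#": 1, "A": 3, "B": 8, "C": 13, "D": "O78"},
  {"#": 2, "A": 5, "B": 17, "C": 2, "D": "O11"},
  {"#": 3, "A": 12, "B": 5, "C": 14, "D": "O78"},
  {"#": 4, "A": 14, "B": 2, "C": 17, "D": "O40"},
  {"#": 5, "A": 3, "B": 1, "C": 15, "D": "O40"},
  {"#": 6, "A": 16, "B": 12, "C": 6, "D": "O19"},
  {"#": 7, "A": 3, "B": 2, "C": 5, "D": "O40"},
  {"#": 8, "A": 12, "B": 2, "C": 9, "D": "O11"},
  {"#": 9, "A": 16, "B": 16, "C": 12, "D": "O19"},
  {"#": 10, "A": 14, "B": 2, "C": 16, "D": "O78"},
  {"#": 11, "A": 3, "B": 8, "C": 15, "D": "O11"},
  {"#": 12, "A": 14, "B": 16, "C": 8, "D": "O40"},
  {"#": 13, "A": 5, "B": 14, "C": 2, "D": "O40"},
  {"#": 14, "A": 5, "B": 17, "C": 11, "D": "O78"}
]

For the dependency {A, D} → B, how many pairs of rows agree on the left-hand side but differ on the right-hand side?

(A=14, D=O40): violating pairs (4,12) — 1 pair.
(A=3, D=O40): violating pairs (5,7) — 1 pair.
(A=16, D=O19): violating pairs (6,9) — 1 pair.

3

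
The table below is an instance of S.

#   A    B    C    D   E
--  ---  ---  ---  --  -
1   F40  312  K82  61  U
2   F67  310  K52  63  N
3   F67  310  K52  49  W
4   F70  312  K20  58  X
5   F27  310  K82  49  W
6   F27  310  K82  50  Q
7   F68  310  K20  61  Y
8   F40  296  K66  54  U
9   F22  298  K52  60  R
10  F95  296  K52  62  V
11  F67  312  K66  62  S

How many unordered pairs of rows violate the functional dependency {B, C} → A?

0

(B=310, C=K52): all 2 rows agree on A — 0 pairs.
(B=310, C=K82): all 2 rows agree on A — 0 pairs.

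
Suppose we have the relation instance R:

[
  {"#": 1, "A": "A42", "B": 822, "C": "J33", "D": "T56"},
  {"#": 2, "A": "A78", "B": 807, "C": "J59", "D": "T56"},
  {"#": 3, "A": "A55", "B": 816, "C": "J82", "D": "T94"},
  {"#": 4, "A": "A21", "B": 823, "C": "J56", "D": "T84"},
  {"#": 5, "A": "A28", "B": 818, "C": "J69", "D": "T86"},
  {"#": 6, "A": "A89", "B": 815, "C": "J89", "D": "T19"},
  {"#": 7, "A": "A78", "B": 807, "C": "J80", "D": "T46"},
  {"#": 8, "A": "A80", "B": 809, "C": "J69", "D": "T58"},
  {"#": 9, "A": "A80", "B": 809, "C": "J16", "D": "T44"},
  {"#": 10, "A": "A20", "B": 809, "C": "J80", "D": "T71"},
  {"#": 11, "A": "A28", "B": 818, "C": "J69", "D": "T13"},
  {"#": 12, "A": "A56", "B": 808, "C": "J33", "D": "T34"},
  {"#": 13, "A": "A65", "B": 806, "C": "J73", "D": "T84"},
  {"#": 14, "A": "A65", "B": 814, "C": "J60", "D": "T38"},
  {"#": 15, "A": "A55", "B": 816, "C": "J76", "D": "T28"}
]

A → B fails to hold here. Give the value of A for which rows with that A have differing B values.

A65

A=A42: row 1 → B = 822 ✓
A=A78: rows 2, 7 → B = 807, 807 ✓
A=A55: rows 3, 15 → B = 816, 816 ✓
A=A21: row 4 → B = 823 ✓
A=A28: rows 5, 11 → B = 818, 818 ✓
A=A89: row 6 → B = 815 ✓
A=A80: rows 8, 9 → B = 809, 809 ✓
A=A20: row 10 → B = 809 ✓
A=A56: row 12 → B = 808 ✓
A=A65: rows 13, 14 → B takes values {806, 814} — violation
The only A value with inconsistent B is A=A65.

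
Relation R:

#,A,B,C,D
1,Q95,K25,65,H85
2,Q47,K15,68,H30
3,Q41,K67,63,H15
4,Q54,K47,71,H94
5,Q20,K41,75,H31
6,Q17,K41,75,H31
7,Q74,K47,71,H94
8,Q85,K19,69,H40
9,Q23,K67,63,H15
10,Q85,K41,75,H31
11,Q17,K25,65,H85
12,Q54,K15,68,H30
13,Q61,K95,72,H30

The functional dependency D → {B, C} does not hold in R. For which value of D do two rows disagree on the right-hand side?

H30

D=H85: rows 1, 11 → {B,C} = (K25, 65), (K25, 65) ✓
D=H30: rows 2, 12, 13 → {B,C} takes values {(K15, 68), (K95, 72)} — violation
D=H15: rows 3, 9 → {B,C} = (K67, 63), (K67, 63) ✓
D=H94: rows 4, 7 → {B,C} = (K47, 71), (K47, 71) ✓
D=H31: rows 5, 6, 10 → {B,C} = (K41, 75), (K41, 75), (K41, 75) ✓
D=H40: row 8 → {B,C} = (K19, 69) ✓
The only D value with inconsistent RHS is D=H30.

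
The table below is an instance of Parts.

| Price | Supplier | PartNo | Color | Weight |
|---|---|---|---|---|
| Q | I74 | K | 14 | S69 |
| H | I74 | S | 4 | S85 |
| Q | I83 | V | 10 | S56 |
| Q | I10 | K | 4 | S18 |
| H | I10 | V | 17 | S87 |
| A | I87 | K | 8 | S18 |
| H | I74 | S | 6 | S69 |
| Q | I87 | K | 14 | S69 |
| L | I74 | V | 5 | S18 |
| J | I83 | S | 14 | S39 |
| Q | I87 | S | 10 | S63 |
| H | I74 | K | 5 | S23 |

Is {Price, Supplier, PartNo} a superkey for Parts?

No

Two distinct rows share (Price=H, Supplier=I74, PartNo=S), so {Price, Supplier, PartNo} does not determine every attribute — not a superkey.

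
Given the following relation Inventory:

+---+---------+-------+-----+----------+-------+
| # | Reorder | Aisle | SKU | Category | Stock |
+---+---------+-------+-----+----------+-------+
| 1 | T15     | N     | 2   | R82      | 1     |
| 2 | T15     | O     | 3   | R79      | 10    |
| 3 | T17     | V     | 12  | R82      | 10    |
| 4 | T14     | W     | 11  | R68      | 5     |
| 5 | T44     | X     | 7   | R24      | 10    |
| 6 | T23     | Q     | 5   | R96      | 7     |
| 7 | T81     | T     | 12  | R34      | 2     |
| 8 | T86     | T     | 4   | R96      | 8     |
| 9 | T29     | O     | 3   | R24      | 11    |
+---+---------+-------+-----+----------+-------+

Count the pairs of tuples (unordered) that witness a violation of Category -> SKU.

3

Category=R82: violating pairs (1,3) — 1 pair.
Category=R24: violating pairs (5,9) — 1 pair.
Category=R96: violating pairs (6,8) — 1 pair.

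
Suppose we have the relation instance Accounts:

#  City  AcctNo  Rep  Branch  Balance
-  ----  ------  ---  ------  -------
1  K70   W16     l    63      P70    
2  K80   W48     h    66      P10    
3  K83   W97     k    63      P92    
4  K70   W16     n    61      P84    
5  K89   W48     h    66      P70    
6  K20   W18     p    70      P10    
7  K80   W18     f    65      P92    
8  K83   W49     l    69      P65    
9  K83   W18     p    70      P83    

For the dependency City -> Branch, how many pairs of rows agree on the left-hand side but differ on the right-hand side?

City=K70: violating pairs (1,4) — 1 pair.
City=K80: violating pairs (2,7) — 1 pair.
City=K83: violating pairs (3,8), (3,9), (8,9) — 3 pairs.

5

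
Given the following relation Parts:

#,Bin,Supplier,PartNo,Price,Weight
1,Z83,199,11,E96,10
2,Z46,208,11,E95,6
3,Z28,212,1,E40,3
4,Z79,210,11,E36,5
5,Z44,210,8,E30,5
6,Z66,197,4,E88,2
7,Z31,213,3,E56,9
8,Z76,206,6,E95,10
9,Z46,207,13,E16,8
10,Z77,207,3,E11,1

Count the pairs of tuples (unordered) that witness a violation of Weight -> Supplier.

1

Weight=10: violating pairs (1,8) — 1 pair.
Weight=5: all 2 rows agree on Supplier — 0 pairs.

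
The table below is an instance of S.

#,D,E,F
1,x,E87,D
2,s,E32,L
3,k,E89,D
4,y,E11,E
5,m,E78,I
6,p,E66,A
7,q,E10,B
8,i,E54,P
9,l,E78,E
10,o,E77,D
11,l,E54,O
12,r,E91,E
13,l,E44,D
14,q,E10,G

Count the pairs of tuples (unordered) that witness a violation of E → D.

2

E=E78: violating pairs (5,9) — 1 pair.
E=E10: all 2 rows agree on D — 0 pairs.
E=E54: violating pairs (8,11) — 1 pair.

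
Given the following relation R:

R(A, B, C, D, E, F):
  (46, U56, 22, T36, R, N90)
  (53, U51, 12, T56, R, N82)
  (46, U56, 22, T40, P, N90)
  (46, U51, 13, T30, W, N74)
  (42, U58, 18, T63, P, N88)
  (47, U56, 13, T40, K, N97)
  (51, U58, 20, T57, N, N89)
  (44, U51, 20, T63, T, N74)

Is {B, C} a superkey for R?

No

Two distinct rows share (B=U56, C=22), so {B, C} does not determine every attribute — not a superkey.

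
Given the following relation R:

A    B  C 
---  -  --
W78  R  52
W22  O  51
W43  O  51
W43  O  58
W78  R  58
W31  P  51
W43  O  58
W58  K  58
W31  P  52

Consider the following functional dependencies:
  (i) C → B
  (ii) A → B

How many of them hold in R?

(i) C → B: C=52: 2 rows → B takes values {R, P} — violation; C=51: 3 rows → B takes values {O, P} — violation; C=58: 4 rows → B takes values {O, R, K} — violation — fails.
(ii) A → B: every LHS value maps to a single RHS value — holds.
1 of the 2 dependencies holds.

1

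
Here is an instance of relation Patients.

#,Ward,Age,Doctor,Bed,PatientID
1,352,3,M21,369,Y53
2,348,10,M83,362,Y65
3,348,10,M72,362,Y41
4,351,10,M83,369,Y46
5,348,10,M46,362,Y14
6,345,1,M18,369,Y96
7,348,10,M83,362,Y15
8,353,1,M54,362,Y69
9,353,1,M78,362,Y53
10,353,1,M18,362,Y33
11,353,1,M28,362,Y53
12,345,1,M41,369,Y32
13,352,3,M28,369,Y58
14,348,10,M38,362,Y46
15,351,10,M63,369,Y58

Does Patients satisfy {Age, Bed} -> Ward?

(Age=3, Bed=369): rows 1, 13 → Ward = 352, 352 ✓
(Age=10, Bed=362): rows 2, 3, 5, 7, 14 → Ward = 348, 348, 348, 348, 348 ✓
(Age=10, Bed=369): rows 4, 15 → Ward = 351, 351 ✓
(Age=1, Bed=369): rows 6, 12 → Ward = 345, 345 ✓
(Age=1, Bed=362): rows 8, 9, 10, 11 → Ward = 353, 353, 353, 353 ✓
Every {Age, Bed} value is associated with a single Ward value, so {Age, Bed} -> Ward holds.

Yes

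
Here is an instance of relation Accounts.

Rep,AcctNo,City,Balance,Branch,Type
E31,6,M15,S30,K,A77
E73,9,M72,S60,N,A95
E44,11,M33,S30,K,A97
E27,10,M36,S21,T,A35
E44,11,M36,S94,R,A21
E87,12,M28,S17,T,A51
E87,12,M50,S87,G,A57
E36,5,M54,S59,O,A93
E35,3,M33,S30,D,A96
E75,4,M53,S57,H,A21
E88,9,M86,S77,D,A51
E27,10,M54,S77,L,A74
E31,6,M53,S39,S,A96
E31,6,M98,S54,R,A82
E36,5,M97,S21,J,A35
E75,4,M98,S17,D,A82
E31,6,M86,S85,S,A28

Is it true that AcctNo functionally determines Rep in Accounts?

No

AcctNo=6: 4 rows → Rep = E31, E31, E31, E31 ✓
AcctNo=9: 2 rows → Rep takes values {E73, E88} — violation
AcctNo=11: 2 rows → Rep = E44, E44 ✓
AcctNo=10: 2 rows → Rep = E27, E27 ✓
AcctNo=12: 2 rows → Rep = E87, E87 ✓
AcctNo=5: 2 rows → Rep = E36, E36 ✓
AcctNo=3: 1 row → Rep = E35 ✓
AcctNo=4: 2 rows → Rep = E75, E75 ✓
Two rows agree on AcctNo but differ on Rep, so AcctNo -> Rep does not hold.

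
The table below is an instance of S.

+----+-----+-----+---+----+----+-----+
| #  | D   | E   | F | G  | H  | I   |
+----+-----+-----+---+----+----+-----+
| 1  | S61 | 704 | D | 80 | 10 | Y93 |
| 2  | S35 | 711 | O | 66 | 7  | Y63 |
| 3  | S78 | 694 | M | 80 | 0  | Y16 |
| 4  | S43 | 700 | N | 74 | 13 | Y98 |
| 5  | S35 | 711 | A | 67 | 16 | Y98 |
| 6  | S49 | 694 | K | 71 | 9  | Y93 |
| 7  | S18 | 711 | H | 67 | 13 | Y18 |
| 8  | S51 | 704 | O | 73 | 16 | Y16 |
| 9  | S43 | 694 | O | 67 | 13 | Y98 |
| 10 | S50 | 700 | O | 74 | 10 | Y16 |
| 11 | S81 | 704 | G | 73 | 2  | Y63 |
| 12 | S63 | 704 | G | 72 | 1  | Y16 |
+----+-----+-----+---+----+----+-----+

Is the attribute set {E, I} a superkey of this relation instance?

Rows 8 and 12 have the same {E, I} value (E=704, I=Y16) but are distinct tuples, so {E, I} does not determine every attribute — not a superkey.

No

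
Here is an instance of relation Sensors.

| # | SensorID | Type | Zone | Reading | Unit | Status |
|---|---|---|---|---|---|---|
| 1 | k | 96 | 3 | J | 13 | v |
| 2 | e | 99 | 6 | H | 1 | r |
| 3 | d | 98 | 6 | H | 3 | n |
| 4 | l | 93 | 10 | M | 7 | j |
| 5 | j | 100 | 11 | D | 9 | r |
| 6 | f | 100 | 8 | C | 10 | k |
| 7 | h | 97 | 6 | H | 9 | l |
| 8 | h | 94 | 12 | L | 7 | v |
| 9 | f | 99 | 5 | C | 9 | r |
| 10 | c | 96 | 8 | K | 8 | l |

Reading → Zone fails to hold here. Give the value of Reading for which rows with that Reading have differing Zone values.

C

Reading=J: row 1 → Zone = 3 ✓
Reading=H: rows 2, 3, 7 → Zone = 6, 6, 6 ✓
Reading=M: row 4 → Zone = 10 ✓
Reading=D: row 5 → Zone = 11 ✓
Reading=C: rows 6, 9 → Zone takes values {8, 5} — violation
Reading=L: row 8 → Zone = 12 ✓
Reading=K: row 10 → Zone = 8 ✓
The only Reading value with inconsistent Zone is Reading=C.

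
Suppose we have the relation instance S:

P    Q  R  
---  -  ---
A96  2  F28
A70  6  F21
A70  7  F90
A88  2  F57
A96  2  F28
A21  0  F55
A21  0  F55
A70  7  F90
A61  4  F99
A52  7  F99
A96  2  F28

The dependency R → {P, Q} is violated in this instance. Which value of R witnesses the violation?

R=F28: 3 rows → {P,Q} = (A96, 2), (A96, 2), (A96, 2) ✓
R=F21: 1 row → {P,Q} = (A70, 6) ✓
R=F90: 2 rows → {P,Q} = (A70, 7), (A70, 7) ✓
R=F57: 1 row → {P,Q} = (A88, 2) ✓
R=F55: 2 rows → {P,Q} = (A21, 0), (A21, 0) ✓
R=F99: 2 rows → {P,Q} takes values {(A61, 4), (A52, 7)} — violation
The only R value with inconsistent RHS is R=F99.

F99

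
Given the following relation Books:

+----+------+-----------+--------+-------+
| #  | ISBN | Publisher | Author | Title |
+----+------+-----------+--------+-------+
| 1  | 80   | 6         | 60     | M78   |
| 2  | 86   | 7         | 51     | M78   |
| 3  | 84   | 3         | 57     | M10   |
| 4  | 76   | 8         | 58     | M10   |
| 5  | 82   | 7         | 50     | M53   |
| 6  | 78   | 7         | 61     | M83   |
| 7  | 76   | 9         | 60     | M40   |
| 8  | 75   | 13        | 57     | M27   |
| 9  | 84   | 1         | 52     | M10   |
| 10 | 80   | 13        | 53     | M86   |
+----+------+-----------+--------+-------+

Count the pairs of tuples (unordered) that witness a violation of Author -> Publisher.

Author=60: violating pairs (1,7) — 1 pair.
Author=57: violating pairs (3,8) — 1 pair.

2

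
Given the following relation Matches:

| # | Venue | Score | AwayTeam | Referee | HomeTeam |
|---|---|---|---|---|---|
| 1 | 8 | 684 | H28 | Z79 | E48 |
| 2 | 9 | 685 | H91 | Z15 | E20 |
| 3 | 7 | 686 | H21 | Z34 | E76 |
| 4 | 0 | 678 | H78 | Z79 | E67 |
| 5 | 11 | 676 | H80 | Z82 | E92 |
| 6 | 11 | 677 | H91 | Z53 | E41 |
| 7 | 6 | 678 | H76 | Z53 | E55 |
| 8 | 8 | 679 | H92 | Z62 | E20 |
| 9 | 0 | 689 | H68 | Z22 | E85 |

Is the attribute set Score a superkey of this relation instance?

Rows 4 and 7 have the same Score value Score=678 but are distinct tuples, so Score does not determine every attribute — not a superkey.

No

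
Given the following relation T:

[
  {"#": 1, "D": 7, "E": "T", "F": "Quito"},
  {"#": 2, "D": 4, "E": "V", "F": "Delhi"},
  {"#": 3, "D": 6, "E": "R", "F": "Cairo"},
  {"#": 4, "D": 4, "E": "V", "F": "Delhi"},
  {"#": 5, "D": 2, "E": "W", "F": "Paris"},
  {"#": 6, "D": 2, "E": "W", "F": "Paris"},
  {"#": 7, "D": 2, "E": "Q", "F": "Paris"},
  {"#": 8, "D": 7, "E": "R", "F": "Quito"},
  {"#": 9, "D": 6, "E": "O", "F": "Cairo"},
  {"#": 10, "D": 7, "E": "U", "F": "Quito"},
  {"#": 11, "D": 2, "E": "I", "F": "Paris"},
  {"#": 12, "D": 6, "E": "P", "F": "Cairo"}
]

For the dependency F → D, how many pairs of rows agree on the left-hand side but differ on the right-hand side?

0

F=Quito: all 3 rows agree on D — 0 pairs.
F=Delhi: all 2 rows agree on D — 0 pairs.
F=Cairo: all 3 rows agree on D — 0 pairs.
F=Paris: all 4 rows agree on D — 0 pairs.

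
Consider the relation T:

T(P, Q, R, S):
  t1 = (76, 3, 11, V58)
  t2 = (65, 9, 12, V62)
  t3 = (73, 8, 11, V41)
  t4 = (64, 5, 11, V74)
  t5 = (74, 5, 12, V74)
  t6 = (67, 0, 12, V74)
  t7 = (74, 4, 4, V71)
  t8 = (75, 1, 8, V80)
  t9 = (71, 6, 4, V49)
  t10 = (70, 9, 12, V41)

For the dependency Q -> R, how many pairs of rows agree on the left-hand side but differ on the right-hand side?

1

Q=9: all 2 rows agree on R — 0 pairs.
Q=5: violating pairs (4,5) — 1 pair.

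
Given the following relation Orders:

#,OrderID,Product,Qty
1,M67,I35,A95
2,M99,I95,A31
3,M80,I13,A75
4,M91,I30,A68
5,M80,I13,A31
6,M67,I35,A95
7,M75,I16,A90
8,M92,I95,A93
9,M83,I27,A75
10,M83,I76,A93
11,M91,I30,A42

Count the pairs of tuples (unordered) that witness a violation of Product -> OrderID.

Product=I35: all 2 rows agree on OrderID — 0 pairs.
Product=I95: violating pairs (2,8) — 1 pair.
Product=I13: all 2 rows agree on OrderID — 0 pairs.
Product=I30: all 2 rows agree on OrderID — 0 pairs.

1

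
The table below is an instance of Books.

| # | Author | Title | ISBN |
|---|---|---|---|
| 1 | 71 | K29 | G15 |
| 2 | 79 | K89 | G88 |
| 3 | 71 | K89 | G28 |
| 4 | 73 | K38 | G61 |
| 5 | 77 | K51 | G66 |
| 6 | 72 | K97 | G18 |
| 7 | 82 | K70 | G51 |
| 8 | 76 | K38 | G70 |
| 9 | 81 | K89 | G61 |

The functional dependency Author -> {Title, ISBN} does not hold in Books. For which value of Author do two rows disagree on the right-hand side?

Author=71: rows 1, 3 → {Title,ISBN} takes values {(K29, G15), (K89, G28)} — violation
Author=79: row 2 → {Title,ISBN} = (K89, G88) ✓
Author=73: row 4 → {Title,ISBN} = (K38, G61) ✓
Author=77: row 5 → {Title,ISBN} = (K51, G66) ✓
Author=72: row 6 → {Title,ISBN} = (K97, G18) ✓
Author=82: row 7 → {Title,ISBN} = (K70, G51) ✓
Author=76: row 8 → {Title,ISBN} = (K38, G70) ✓
Author=81: row 9 → {Title,ISBN} = (K89, G61) ✓
The only Author value with inconsistent RHS is Author=71.

71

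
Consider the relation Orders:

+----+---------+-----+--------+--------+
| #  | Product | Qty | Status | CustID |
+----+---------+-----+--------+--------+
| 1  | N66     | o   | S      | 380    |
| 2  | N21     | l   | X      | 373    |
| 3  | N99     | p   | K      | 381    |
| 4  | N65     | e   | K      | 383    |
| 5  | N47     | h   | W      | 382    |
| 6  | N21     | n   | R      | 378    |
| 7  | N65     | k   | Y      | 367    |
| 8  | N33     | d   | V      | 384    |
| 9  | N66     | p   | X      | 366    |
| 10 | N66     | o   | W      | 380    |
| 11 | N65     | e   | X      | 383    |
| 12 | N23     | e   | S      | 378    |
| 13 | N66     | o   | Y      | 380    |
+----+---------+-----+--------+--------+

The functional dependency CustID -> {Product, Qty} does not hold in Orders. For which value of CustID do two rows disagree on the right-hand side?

378

CustID=380: rows 1, 10, 13 → {Product,Qty} = (N66, o), (N66, o), (N66, o) ✓
CustID=373: row 2 → {Product,Qty} = (N21, l) ✓
CustID=381: row 3 → {Product,Qty} = (N99, p) ✓
CustID=383: rows 4, 11 → {Product,Qty} = (N65, e), (N65, e) ✓
CustID=382: row 5 → {Product,Qty} = (N47, h) ✓
CustID=378: rows 6, 12 → {Product,Qty} takes values {(N21, n), (N23, e)} — violation
CustID=367: row 7 → {Product,Qty} = (N65, k) ✓
CustID=384: row 8 → {Product,Qty} = (N33, d) ✓
CustID=366: row 9 → {Product,Qty} = (N66, p) ✓
The only CustID value with inconsistent RHS is CustID=378.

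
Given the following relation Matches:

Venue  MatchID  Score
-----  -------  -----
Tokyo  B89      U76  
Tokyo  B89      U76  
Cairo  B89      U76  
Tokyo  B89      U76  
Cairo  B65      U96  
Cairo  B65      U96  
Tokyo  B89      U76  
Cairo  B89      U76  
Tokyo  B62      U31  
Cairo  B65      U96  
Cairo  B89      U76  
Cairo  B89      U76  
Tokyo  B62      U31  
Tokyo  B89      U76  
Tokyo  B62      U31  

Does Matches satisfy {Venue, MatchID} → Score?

Yes

(Venue=Tokyo, MatchID=B89): 5 rows → Score = U76, U76, U76, U76, U76 ✓
(Venue=Cairo, MatchID=B89): 4 rows → Score = U76, U76, U76, U76 ✓
(Venue=Cairo, MatchID=B65): 3 rows → Score = U96, U96, U96 ✓
(Venue=Tokyo, MatchID=B62): 3 rows → Score = U31, U31, U31 ✓
Every {Venue, MatchID} value is associated with a single Score value, so {Venue, MatchID} → Score holds.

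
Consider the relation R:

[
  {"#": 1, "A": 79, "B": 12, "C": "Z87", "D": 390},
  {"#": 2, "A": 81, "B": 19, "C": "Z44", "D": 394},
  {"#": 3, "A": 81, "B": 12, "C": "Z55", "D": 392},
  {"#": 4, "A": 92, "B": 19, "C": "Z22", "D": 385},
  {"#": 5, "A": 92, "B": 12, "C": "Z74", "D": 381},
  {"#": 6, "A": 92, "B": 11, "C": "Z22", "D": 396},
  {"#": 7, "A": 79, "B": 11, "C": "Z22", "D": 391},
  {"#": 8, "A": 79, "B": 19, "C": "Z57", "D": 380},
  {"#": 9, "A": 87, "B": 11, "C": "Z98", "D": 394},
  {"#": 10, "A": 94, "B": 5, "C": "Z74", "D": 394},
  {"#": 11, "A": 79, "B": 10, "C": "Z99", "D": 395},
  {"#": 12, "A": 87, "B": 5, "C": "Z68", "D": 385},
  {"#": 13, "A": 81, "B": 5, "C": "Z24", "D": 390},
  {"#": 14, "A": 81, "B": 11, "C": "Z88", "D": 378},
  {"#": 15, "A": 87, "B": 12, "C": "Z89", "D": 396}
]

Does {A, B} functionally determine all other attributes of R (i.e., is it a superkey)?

Yes

All 15 rows have distinct {A, B} values, so {A, B} → (all attributes) holds and {A, B} is a superkey.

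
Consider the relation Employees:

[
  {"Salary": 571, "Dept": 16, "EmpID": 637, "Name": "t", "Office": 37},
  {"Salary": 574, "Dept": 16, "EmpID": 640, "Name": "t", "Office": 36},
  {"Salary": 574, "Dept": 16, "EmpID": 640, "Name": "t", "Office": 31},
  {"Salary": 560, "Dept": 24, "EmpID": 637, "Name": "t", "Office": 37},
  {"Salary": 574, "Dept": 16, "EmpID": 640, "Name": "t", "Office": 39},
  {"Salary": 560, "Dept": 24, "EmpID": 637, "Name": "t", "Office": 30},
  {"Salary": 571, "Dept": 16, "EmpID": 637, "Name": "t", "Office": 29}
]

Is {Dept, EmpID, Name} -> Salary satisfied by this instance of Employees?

Yes

(Dept=16, EmpID=637, Name=t): 2 rows → Salary = 571, 571 ✓
(Dept=16, EmpID=640, Name=t): 3 rows → Salary = 574, 574, 574 ✓
(Dept=24, EmpID=637, Name=t): 2 rows → Salary = 560, 560 ✓
Every {Dept, EmpID, Name} value is associated with a single Salary value, so {Dept, EmpID, Name} -> Salary holds.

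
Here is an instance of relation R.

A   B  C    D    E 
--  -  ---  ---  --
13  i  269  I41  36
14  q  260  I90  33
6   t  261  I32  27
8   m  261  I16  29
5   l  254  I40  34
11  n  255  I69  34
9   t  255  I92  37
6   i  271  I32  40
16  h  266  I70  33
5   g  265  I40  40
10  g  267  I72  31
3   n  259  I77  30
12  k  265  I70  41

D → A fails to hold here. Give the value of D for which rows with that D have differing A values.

D=I41: 1 row → A = 13 ✓
D=I90: 1 row → A = 14 ✓
D=I32: 2 rows → A = 6, 6 ✓
D=I16: 1 row → A = 8 ✓
D=I40: 2 rows → A = 5, 5 ✓
D=I69: 1 row → A = 11 ✓
D=I92: 1 row → A = 9 ✓
D=I70: 2 rows → A takes values {16, 12} — violation
D=I72: 1 row → A = 10 ✓
D=I77: 1 row → A = 3 ✓
The only D value with inconsistent A is D=I70.

I70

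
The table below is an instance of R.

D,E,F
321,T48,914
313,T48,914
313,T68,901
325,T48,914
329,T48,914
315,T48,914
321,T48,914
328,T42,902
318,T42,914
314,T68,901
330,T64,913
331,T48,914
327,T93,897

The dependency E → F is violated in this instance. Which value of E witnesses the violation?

T42

E=T48: 7 rows → F = 914, 914, 914, 914, 914, 914, 914 ✓
E=T68: 2 rows → F = 901, 901 ✓
E=T42: 2 rows → F takes values {902, 914} — violation
E=T64: 1 row → F = 913 ✓
E=T93: 1 row → F = 897 ✓
The only E value with inconsistent F is E=T42.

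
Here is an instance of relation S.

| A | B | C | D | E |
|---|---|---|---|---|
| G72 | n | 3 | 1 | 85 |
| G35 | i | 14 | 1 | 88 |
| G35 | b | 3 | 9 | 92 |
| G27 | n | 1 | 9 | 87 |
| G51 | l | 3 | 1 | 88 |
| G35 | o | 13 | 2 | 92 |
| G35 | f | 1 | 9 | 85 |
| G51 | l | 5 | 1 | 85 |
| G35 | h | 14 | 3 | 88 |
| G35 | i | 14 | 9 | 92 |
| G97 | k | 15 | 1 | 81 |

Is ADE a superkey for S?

No

Two distinct rows share (A=G35, D=9, E=92), so ADE does not determine every attribute — not a superkey.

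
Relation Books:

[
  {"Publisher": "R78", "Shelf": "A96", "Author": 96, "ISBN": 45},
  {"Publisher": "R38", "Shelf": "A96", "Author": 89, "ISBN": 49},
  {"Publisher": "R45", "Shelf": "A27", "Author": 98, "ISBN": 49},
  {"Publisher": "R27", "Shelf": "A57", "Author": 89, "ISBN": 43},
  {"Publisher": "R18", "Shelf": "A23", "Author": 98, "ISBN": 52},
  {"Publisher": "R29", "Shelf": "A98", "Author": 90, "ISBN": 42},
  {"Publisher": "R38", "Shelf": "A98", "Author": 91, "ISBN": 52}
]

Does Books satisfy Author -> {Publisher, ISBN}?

No

Author=96: 1 row → {Publisher,ISBN} = (R78, 45) ✓
Author=89: 2 rows → {Publisher,ISBN} takes values {(R38, 49), (R27, 43)} — violation
Author=98: 2 rows → {Publisher,ISBN} takes values {(R45, 49), (R18, 52)} — violation
Author=90: 1 row → {Publisher,ISBN} = (R29, 42) ✓
Author=91: 1 row → {Publisher,ISBN} = (R38, 52) ✓
Two rows agree on Author but differ on {Publisher, ISBN}, so Author -> {Publisher, ISBN} does not hold.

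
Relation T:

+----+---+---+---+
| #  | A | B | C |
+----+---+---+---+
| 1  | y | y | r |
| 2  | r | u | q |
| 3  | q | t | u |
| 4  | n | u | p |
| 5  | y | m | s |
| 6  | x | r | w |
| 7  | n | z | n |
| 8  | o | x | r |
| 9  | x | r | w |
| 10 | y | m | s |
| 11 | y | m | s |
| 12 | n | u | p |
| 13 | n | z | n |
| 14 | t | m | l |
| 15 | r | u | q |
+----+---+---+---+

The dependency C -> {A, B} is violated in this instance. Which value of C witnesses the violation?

C=r: rows 1, 8 → {A,B} takes values {(y, y), (o, x)} — violation
C=q: rows 2, 15 → {A,B} = (r, u), (r, u) ✓
C=u: row 3 → {A,B} = (q, t) ✓
C=p: rows 4, 12 → {A,B} = (n, u), (n, u) ✓
C=s: rows 5, 10, 11 → {A,B} = (y, m), (y, m), (y, m) ✓
C=w: rows 6, 9 → {A,B} = (x, r), (x, r) ✓
C=n: rows 7, 13 → {A,B} = (n, z), (n, z) ✓
C=l: row 14 → {A,B} = (t, m) ✓
The only C value with inconsistent RHS is C=r.

r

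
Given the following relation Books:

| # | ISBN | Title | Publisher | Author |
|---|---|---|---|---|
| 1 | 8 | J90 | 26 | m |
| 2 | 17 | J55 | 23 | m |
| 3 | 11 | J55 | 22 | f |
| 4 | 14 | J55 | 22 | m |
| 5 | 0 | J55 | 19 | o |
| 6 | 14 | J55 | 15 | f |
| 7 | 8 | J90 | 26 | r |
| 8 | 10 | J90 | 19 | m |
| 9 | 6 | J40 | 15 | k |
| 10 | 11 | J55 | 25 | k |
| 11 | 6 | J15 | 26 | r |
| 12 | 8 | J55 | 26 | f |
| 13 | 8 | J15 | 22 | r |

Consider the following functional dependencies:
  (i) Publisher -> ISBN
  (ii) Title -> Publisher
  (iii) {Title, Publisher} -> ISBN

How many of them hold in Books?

0

(i) Publisher -> ISBN: Publisher=26: rows 1, 7, 11, 12 → ISBN takes values {8, 6} — violation; Publisher=22: rows 3, 4, 13 → ISBN takes values {11, 14, 8} — violation; Publisher=19: rows 5, 8 → ISBN takes values {0, 10} — violation; Publisher=15: rows 6, 9 → ISBN takes values {14, 6} — violation — fails.
(ii) Title -> Publisher: Title=J90: rows 1, 7, 8 → Publisher takes values {26, 19} — violation; Title=J55: rows 2, 3, 4, 5, 6, 10, 12 → Publisher takes values {23, 22, 19, 15, 25, 26} — violation; Title=J15: rows 11, 13 → Publisher takes values {26, 22} — violation — fails.
(iii) {Title, Publisher} -> ISBN: (Title=J55, Publisher=22): rows 3, 4 → ISBN takes values {11, 14} — violation — fails.
None of the 3 dependencies hold.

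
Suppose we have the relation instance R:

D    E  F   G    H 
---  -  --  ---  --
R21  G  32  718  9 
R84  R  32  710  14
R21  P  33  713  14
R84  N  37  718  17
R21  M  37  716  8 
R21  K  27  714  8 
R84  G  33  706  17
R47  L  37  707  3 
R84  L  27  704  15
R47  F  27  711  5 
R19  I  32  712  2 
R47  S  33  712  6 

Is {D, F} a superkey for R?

All 12 rows have distinct {D, F} values, so {D, F} → (all attributes) holds and {D, F} is a superkey.

Yes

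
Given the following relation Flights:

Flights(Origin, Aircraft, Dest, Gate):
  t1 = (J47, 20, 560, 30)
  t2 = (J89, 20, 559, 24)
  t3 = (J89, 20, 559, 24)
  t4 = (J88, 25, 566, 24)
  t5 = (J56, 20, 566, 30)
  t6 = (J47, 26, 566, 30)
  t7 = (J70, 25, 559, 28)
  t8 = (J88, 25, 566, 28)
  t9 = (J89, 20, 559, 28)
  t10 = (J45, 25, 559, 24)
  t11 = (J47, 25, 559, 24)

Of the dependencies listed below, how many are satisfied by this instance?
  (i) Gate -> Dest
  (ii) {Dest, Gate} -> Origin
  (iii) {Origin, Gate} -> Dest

(i) Gate -> Dest: Gate=30: rows 1, 5, 6 → Dest takes values {560, 566} — violation; Gate=24: rows 2, 3, 4, 10, 11 → Dest takes values {559, 566} — violation; Gate=28: rows 7, 8, 9 → Dest takes values {559, 566} — violation — fails.
(ii) {Dest, Gate} -> Origin: (Dest=559, Gate=24): rows 2, 3, 10, 11 → Origin takes values {J89, J45, J47} — violation; (Dest=566, Gate=30): rows 5, 6 → Origin takes values {J56, J47} — violation; (Dest=559, Gate=28): rows 7, 9 → Origin takes values {J70, J89} — violation — fails.
(iii) {Origin, Gate} -> Dest: (Origin=J47, Gate=30): rows 1, 6 → Dest takes values {560, 566} — violation — fails.
None of the 3 dependencies hold.

0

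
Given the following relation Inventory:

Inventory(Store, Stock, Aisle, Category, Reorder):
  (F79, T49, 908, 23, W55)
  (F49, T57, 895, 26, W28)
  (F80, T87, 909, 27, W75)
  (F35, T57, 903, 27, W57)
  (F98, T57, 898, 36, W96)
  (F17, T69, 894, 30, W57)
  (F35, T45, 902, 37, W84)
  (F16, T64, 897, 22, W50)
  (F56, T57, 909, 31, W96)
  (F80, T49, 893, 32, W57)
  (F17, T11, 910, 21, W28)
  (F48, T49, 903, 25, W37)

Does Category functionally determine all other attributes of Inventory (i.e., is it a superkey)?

Two distinct rows share Category=27, so Category does not determine every attribute — not a superkey.

No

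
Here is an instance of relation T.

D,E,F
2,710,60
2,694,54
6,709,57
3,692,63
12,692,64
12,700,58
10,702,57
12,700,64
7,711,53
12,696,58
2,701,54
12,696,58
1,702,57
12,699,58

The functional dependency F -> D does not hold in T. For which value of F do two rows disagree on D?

F=60: 1 row → D = 2 ✓
F=54: 2 rows → D = 2, 2 ✓
F=57: 3 rows → D takes values {6, 10, 1} — violation
F=63: 1 row → D = 3 ✓
F=64: 2 rows → D = 12, 12 ✓
F=58: 4 rows → D = 12, 12, 12, 12 ✓
F=53: 1 row → D = 7 ✓
The only F value with inconsistent D is F=57.

57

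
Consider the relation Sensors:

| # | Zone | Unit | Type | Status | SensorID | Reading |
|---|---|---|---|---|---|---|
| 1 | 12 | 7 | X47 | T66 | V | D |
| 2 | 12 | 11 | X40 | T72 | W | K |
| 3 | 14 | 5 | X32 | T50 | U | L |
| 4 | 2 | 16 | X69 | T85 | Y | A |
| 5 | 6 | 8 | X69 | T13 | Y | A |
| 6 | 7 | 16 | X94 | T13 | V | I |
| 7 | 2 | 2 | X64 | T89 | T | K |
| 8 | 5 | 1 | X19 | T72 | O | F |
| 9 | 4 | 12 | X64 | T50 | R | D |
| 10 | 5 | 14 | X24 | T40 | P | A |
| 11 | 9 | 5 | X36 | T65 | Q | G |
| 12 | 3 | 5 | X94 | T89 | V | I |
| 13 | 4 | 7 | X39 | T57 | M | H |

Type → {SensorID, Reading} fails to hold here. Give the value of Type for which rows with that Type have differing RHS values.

Type=X47: row 1 → {SensorID,Reading} = (V, D) ✓
Type=X40: row 2 → {SensorID,Reading} = (W, K) ✓
Type=X32: row 3 → {SensorID,Reading} = (U, L) ✓
Type=X69: rows 4, 5 → {SensorID,Reading} = (Y, A), (Y, A) ✓
Type=X94: rows 6, 12 → {SensorID,Reading} = (V, I), (V, I) ✓
Type=X64: rows 7, 9 → {SensorID,Reading} takes values {(T, K), (R, D)} — violation
Type=X19: row 8 → {SensorID,Reading} = (O, F) ✓
Type=X24: row 10 → {SensorID,Reading} = (P, A) ✓
Type=X36: row 11 → {SensorID,Reading} = (Q, G) ✓
Type=X39: row 13 → {SensorID,Reading} = (M, H) ✓
The only Type value with inconsistent RHS is Type=X64.

X64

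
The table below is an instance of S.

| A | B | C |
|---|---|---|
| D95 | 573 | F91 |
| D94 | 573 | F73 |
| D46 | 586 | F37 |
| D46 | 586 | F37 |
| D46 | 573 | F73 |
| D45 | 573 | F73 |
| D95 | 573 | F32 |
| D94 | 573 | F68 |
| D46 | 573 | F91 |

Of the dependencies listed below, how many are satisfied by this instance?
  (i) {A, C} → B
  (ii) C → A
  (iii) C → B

(i) {A, C} → B: every LHS value maps to a single RHS value — holds.
(ii) C → A: C=F91: 2 rows → A takes values {D95, D46} — violation; C=F73: 3 rows → A takes values {D94, D46, D45} — violation — fails.
(iii) C → B: every LHS value maps to a single RHS value — holds.
2 of the 3 dependencies hold.

2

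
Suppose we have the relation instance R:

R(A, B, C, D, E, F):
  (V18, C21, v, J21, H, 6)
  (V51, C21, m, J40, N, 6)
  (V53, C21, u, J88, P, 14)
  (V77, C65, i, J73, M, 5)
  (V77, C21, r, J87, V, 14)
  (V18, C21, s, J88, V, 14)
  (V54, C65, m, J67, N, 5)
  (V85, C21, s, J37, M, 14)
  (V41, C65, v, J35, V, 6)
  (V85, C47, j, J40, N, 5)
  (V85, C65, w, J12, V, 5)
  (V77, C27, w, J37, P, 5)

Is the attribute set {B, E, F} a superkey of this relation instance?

No

Two distinct rows share (B=C21, E=V, F=14), so {B, E, F} does not determine every attribute — not a superkey.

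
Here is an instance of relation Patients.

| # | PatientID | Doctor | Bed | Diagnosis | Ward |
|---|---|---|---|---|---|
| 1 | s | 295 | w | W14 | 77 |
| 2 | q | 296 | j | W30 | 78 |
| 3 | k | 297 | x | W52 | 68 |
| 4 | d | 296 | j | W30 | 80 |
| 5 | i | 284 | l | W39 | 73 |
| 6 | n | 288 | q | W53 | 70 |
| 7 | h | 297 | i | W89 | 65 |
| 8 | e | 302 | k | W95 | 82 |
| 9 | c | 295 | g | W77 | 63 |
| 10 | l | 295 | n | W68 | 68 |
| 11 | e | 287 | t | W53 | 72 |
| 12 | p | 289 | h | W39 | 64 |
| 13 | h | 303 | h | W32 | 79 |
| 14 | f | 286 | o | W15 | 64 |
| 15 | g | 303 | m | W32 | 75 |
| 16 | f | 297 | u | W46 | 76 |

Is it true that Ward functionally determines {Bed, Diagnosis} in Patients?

Ward=77: row 1 → {Bed,Diagnosis} = (w, W14) ✓
Ward=78: row 2 → {Bed,Diagnosis} = (j, W30) ✓
Ward=68: rows 3, 10 → {Bed,Diagnosis} takes values {(x, W52), (n, W68)} — violation
Ward=80: row 4 → {Bed,Diagnosis} = (j, W30) ✓
Ward=73: row 5 → {Bed,Diagnosis} = (l, W39) ✓
Ward=70: row 6 → {Bed,Diagnosis} = (q, W53) ✓
Ward=65: row 7 → {Bed,Diagnosis} = (i, W89) ✓
Ward=82: row 8 → {Bed,Diagnosis} = (k, W95) ✓
Ward=63: row 9 → {Bed,Diagnosis} = (g, W77) ✓
Ward=72: row 11 → {Bed,Diagnosis} = (t, W53) ✓
Ward=64: rows 12, 14 → {Bed,Diagnosis} takes values {(h, W39), (o, W15)} — violation
Ward=79: row 13 → {Bed,Diagnosis} = (h, W32) ✓
Ward=75: row 15 → {Bed,Diagnosis} = (m, W32) ✓
Ward=76: row 16 → {Bed,Diagnosis} = (u, W46) ✓
Two rows agree on Ward but differ on {Bed, Diagnosis}, so Ward -> {Bed, Diagnosis} does not hold.

No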